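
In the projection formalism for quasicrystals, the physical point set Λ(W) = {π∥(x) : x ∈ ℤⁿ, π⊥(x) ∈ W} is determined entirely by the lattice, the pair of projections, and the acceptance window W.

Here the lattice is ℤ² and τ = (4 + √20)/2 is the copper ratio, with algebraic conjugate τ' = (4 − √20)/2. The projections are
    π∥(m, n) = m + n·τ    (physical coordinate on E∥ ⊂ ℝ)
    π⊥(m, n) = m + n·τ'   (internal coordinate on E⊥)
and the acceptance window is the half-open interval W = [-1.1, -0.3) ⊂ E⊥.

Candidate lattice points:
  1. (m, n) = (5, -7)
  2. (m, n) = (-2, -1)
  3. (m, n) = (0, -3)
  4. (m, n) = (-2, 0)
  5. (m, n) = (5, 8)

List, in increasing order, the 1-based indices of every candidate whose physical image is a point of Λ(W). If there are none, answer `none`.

Numerically τ ≈ 4.23607 and τ' = −1/τ ≈ -0.23607.
#1 (5,-7): internal coord 5 + (-7)·τ' = +6.65248; +6.65248 ∉ [-1.1, -0.3) → out
#2 (-2,-1): internal coord -2 + (-1)·τ' = -1.76393; -1.76393 ∉ [-1.1, -0.3) → out
#3 (0,-3): internal coord 0 + (-3)·τ' = +0.70820; +0.70820 ∉ [-1.1, -0.3) → out
#4 (-2,0): internal coord -2 + (0)·τ' = -2.00000; -2.00000 ∉ [-1.1, -0.3) → out
#5 (5,8): internal coord 5 + (8)·τ' = +3.11146; +3.11146 ∉ [-1.1, -0.3) → out

none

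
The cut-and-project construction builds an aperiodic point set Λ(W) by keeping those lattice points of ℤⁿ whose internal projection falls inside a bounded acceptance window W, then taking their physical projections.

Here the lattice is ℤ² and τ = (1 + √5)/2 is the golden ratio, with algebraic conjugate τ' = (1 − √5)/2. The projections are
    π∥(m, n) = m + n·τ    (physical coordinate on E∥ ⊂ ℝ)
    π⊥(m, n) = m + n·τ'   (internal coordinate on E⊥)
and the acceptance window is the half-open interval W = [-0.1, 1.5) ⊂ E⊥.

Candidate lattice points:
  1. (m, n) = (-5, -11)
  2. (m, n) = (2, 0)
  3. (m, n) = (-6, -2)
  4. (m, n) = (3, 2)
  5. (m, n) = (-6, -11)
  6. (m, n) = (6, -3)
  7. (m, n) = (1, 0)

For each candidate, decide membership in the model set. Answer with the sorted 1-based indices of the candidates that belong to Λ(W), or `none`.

Numerically τ ≈ 1.6180 and τ' = −1/τ ≈ -0.6180.
#1 (-5,-11): internal coord -5 + (-11)·τ' = +1.7984; +1.7984 ∉ [-0.1, 1.5) → out
#2 (2,0): internal coord 2 + (0)·τ' = +2.0000; +2.0000 ∉ [-0.1, 1.5) → out
#3 (-6,-2): internal coord -6 + (-2)·τ' = -4.7639; -4.7639 ∉ [-0.1, 1.5) → out
#4 (3,2): internal coord 3 + (2)·τ' = +1.7639; +1.7639 ∉ [-0.1, 1.5) → out
#5 (-6,-11): internal coord -6 + (-11)·τ' = +0.7984; +0.7984 ∈ [-0.1, 1.5) → IN Λ
#6 (6,-3): internal coord 6 + (-3)·τ' = +7.8541; +7.8541 ∉ [-0.1, 1.5) → out
#7 (1,0): internal coord 1 + (0)·τ' = +1.0000; +1.0000 ∈ [-0.1, 1.5) → IN Λ

5, 7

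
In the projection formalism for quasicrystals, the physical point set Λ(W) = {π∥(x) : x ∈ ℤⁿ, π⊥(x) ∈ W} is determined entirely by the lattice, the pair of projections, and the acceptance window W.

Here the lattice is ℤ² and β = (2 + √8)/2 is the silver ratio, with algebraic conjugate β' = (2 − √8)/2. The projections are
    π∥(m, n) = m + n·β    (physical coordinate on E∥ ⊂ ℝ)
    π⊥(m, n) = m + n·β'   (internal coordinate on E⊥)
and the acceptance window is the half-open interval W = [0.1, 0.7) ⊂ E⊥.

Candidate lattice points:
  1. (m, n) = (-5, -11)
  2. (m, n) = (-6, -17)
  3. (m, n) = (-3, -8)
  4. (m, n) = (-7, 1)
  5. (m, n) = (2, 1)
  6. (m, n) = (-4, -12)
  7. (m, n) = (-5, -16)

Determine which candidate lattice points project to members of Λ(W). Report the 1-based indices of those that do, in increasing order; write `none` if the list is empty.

Numerically β ≈ 2.41421 and β' = −1/β ≈ -0.41421.
#1 (-5,-11): internal coord -5 + (-11)·β' = -0.44365; -0.44365 ∉ [0.1, 0.7) → out
#2 (-6,-17): internal coord -6 + (-17)·β' = +1.04163; +1.04163 ∉ [0.1, 0.7) → out
#3 (-3,-8): internal coord -3 + (-8)·β' = +0.31371; +0.31371 ∈ [0.1, 0.7) → IN Λ
#4 (-7,1): internal coord -7 + (1)·β' = -7.41421; -7.41421 ∉ [0.1, 0.7) → out
#5 (2,1): internal coord 2 + (1)·β' = +1.58579; +1.58579 ∉ [0.1, 0.7) → out
#6 (-4,-12): internal coord -4 + (-12)·β' = +0.97056; +0.97056 ∉ [0.1, 0.7) → out
#7 (-5,-16): internal coord -5 + (-16)·β' = +1.62742; +1.62742 ∉ [0.1, 0.7) → out

3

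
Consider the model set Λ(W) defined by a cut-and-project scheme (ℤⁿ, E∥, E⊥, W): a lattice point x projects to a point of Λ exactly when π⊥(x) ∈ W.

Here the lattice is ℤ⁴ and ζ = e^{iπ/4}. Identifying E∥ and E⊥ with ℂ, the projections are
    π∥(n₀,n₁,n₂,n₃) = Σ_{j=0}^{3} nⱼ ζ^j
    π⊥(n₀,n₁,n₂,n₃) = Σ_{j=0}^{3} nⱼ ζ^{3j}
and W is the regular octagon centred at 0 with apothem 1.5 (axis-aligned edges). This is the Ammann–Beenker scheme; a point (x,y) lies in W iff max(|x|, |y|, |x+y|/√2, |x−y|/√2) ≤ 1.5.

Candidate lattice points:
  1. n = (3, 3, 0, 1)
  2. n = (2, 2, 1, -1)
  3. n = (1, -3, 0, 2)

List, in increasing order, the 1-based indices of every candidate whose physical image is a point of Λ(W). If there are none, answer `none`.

2

With ζ = e^{iπ/4} the internal vectors are ζ^0,ζ^3,ζ^6,ζ^9.
#1 (3, 3, 0, 1): internal (1.5858, 2.8284); octagon support 3.1213 vs apothem 1.5 → ∉ W
#2 (2, 2, 1, -1): internal (-0.1213, -0.2929); octagon support 0.2929 vs apothem 1.5 → ∈ W
#3 (1, -3, 0, 2): internal (4.5355, -0.7071); octagon support 4.5355 vs apothem 1.5 → ∉ W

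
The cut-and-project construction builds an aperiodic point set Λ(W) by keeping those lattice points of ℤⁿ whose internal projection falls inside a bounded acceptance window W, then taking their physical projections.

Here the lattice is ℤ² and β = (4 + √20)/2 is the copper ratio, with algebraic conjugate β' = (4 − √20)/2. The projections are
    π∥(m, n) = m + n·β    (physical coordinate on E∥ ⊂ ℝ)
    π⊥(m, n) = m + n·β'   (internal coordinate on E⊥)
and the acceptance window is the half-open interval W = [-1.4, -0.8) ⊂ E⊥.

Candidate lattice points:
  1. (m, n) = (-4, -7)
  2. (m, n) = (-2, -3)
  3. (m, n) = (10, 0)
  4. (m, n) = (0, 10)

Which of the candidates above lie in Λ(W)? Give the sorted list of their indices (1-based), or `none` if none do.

2

Numerically β ≈ 4.236068 and β' = −1/β ≈ -0.236068.
#1 (-4,-7): internal coord -4 + (-7)·β' = -2.347524; -2.347524 ∉ [-1.4, -0.8) → out
#2 (-2,-3): internal coord -2 + (-3)·β' = -1.291796; -1.291796 ∈ [-1.4, -0.8) → IN Λ
#3 (10,0): internal coord 10 + (0)·β' = +10.000000; +10.000000 ∉ [-1.4, -0.8) → out
#4 (0,10): internal coord 0 + (10)·β' = -2.360680; -2.360680 ∉ [-1.4, -0.8) → out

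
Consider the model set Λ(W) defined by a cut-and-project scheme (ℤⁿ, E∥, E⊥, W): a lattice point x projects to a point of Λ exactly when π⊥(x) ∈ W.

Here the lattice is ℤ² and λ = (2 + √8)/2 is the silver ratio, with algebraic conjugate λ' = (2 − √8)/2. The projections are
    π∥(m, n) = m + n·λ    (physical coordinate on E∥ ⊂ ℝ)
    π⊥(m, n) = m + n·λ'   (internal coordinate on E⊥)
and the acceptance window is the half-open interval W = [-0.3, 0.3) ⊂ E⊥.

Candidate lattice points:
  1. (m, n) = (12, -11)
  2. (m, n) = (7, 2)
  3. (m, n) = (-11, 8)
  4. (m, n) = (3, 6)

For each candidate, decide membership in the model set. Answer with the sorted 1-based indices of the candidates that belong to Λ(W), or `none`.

Compute λ' = (2−√8)/2 = -0.4142, so π⊥(m,n) = m -0.4142·n.
[1] lift (12,-11): star map gives 16.5563; window check -0.3 ≤ 16.5563 < 0.3 is false → out
[2] lift (7,2): star map gives 6.1716; window check -0.3 ≤ 6.1716 < 0.3 is false → out
[3] lift (-11,8): star map gives -14.3137; window check -0.3 ≤ -14.3137 < 0.3 is false → out
[4] lift (3,6): star map gives 0.5147; window check -0.3 ≤ 0.5147 < 0.3 is false → out

none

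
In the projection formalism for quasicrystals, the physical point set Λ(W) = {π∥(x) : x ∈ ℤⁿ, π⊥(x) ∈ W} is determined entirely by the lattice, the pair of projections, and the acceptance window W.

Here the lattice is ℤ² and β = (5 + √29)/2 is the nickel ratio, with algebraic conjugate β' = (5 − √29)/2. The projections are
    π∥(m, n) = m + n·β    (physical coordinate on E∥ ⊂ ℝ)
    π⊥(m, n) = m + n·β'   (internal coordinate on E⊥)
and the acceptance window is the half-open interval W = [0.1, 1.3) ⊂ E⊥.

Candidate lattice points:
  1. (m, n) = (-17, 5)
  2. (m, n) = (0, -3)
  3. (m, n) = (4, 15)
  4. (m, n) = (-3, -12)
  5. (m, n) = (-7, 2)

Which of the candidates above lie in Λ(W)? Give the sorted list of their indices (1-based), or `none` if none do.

Compute β' = (5−√29)/2 = -0.19258, so π⊥(m,n) = m -0.19258·n.
#1 (-17,5): internal coord -17 + (5)·β' = -17.96291; -17.96291 ∉ [0.1, 1.3) → out
#2 (0,-3): internal coord 0 + (-3)·β' = +0.57775; +0.57775 ∈ [0.1, 1.3) → IN Λ
#3 (4,15): internal coord 4 + (15)·β' = +1.11126; +1.11126 ∈ [0.1, 1.3) → IN Λ
#4 (-3,-12): internal coord -3 + (-12)·β' = -0.68901; -0.68901 ∉ [0.1, 1.3) → out
#5 (-7,2): internal coord -7 + (2)·β' = -7.38516; -7.38516 ∉ [0.1, 1.3) → out

2, 3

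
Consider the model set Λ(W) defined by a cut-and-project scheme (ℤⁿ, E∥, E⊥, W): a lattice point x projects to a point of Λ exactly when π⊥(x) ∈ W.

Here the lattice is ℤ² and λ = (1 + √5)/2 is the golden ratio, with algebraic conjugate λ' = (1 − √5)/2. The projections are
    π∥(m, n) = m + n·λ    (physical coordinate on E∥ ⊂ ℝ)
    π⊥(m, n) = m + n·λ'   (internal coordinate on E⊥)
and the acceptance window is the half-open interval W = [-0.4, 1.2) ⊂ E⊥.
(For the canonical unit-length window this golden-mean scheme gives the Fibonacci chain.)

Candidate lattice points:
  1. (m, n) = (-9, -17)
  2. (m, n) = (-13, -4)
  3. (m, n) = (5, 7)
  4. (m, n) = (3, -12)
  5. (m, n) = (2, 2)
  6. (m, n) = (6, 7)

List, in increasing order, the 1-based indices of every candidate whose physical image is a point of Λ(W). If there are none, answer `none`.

Numerically λ ≈ 1.61803 and λ' = −1/λ ≈ -0.61803.
#1 (-9,-17): internal coord -9 + (-17)·λ' = +1.50658; +1.50658 ∉ [-0.4, 1.2) → out
#2 (-13,-4): internal coord -13 + (-4)·λ' = -10.52786; -10.52786 ∉ [-0.4, 1.2) → out
#3 (5,7): internal coord 5 + (7)·λ' = +0.67376; +0.67376 ∈ [-0.4, 1.2) → IN Λ
#4 (3,-12): internal coord 3 + (-12)·λ' = +10.41641; +10.41641 ∉ [-0.4, 1.2) → out
#5 (2,2): internal coord 2 + (2)·λ' = +0.76393; +0.76393 ∈ [-0.4, 1.2) → IN Λ
#6 (6,7): internal coord 6 + (7)·λ' = +1.67376; +1.67376 ∉ [-0.4, 1.2) → out

3, 5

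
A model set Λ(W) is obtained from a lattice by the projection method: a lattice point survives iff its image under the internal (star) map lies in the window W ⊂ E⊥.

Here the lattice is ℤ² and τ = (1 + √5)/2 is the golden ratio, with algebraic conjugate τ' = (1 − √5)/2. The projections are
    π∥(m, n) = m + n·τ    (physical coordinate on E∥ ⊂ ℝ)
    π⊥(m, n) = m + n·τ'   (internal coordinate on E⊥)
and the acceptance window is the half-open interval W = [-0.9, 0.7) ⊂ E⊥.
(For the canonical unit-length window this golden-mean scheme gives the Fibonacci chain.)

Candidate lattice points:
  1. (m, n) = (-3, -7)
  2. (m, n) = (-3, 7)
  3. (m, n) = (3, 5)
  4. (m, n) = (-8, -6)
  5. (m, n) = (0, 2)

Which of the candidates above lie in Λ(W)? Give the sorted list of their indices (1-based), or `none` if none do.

τ' = (1−√5)/2 ≈ -0.61803.
candidate 1: (m,n)=(-3,-7) → π∥ = -3-7·τ ≈ -14.32624, π⊥ = -3-7·τ' ≈ 1.32624 ∉ [-0.9, 0.7) ⇒ out
candidate 2: (m,n)=(-3,7) → π∥ = -3+7·τ ≈ 8.32624, π⊥ = -3+7·τ' ≈ -7.32624 ∉ [-0.9, 0.7) ⇒ out
candidate 3: (m,n)=(3,5) → π∥ = 3+5·τ ≈ 11.09017, π⊥ = 3+5·τ' ≈ -0.09017 ∈ [-0.9, 0.7) ⇒ IN Λ
candidate 4: (m,n)=(-8,-6) → π∥ = -8-6·τ ≈ -17.70820, π⊥ = -8-6·τ' ≈ -4.29180 ∉ [-0.9, 0.7) ⇒ out
candidate 5: (m,n)=(0,2) → π∥ = 0+2·τ ≈ 3.23607, π⊥ = 0+2·τ' ≈ -1.23607 ∉ [-0.9, 0.7) ⇒ out

3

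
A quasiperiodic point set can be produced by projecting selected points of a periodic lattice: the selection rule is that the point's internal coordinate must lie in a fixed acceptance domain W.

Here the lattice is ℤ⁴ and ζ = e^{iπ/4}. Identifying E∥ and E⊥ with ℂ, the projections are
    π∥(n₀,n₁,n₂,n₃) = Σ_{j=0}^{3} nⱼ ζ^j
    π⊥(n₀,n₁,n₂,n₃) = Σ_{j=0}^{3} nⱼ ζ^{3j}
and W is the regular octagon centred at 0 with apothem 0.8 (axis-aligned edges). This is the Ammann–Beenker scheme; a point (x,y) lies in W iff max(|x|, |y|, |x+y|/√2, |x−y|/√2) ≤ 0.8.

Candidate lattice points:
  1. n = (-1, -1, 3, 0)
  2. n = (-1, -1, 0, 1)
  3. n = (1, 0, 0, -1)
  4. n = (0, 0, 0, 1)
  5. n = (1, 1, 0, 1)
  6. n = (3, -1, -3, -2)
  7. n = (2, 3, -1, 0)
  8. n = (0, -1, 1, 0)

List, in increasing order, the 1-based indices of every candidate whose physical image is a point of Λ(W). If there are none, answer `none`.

2, 3

π⊥(n) = n₀ + n₁ζ³ + n₂ζ⁶ + n₃ζ⁹ where ζ = e^{iπ/4}.
candidate 1: n = (-1, -1, 3, 0) → π⊥ ≈ (-0.2929, -3.7071); max(|x|,|y|,|x±y|/√2) = 3.7071 > 0.8 ⇒ ∉ W
candidate 2: n = (-1, -1, 0, 1) → π⊥ ≈ (+0.4142, +0.0000); max(|x|,|y|,|x±y|/√2) = 0.4142 ≤ 0.8 ⇒ ∈ W
candidate 3: n = (1, 0, 0, -1) → π⊥ ≈ (+0.2929, -0.7071); max(|x|,|y|,|x±y|/√2) = 0.7071 ≤ 0.8 ⇒ ∈ W
candidate 4: n = (0, 0, 0, 1) → π⊥ ≈ (+0.7071, +0.7071); max(|x|,|y|,|x±y|/√2) = 1.0000 > 0.8 ⇒ ∉ W
candidate 5: n = (1, 1, 0, 1) → π⊥ ≈ (+1.0000, +1.4142); max(|x|,|y|,|x±y|/√2) = 1.7071 > 0.8 ⇒ ∉ W
candidate 6: n = (3, -1, -3, -2) → π⊥ ≈ (+2.2929, +0.8787); max(|x|,|y|,|x±y|/√2) = 2.2929 > 0.8 ⇒ ∉ W
candidate 7: n = (2, 3, -1, 0) → π⊥ ≈ (-0.1213, +3.1213); max(|x|,|y|,|x±y|/√2) = 3.1213 > 0.8 ⇒ ∉ W
candidate 8: n = (0, -1, 1, 0) → π⊥ ≈ (+0.7071, -1.7071); max(|x|,|y|,|x±y|/√2) = 1.7071 > 0.8 ⇒ ∉ W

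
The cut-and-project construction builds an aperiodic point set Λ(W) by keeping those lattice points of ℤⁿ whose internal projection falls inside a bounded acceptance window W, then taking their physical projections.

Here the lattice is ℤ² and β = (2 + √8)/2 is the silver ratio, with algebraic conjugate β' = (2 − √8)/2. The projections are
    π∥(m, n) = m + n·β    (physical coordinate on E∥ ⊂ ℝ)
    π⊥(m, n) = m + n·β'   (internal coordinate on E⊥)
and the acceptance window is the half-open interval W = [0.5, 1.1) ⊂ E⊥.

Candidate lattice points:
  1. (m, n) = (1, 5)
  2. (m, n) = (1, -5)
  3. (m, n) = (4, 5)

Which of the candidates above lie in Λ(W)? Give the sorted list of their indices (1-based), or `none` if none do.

Numerically β ≈ 2.41421 and β' = −1/β ≈ -0.41421.
candidate 1: (m,n)=(1,5) → π∥ = 1+5·β ≈ 13.07107, π⊥ = 1+5·β' ≈ -1.07107 ∉ [0.5, 1.1) ⇒ out
candidate 2: (m,n)=(1,-5) → π∥ = 1-5·β ≈ -11.07107, π⊥ = 1-5·β' ≈ 3.07107 ∉ [0.5, 1.1) ⇒ out
candidate 3: (m,n)=(4,5) → π∥ = 4+5·β ≈ 16.07107, π⊥ = 4+5·β' ≈ 1.92893 ∉ [0.5, 1.1) ⇒ out

none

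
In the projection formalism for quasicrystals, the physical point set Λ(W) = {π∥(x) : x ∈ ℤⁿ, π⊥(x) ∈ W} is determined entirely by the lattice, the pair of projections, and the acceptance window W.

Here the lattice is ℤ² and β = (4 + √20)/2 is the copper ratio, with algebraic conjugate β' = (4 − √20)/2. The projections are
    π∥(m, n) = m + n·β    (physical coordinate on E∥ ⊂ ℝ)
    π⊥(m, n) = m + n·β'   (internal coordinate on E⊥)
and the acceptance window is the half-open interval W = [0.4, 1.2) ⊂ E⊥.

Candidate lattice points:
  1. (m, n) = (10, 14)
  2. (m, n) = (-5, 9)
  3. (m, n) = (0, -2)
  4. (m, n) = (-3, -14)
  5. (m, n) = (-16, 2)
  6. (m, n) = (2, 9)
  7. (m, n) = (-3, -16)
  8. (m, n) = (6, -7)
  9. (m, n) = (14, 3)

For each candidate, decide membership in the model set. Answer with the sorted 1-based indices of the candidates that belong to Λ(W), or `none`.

β' = (4−√20)/2 ≈ -0.2361.
[1] lift (10,14): star map gives 6.6950; window check 0.4 ≤ 6.6950 < 1.2 is false → out
[2] lift (-5,9): star map gives -7.1246; window check 0.4 ≤ -7.1246 < 1.2 is false → out
[3] lift (0,-2): star map gives 0.4721; window check 0.4 ≤ 0.4721 < 1.2 is true → IN Λ
[4] lift (-3,-14): star map gives 0.3050; window check 0.4 ≤ 0.3050 < 1.2 is false → out
[5] lift (-16,2): star map gives -16.4721; window check 0.4 ≤ -16.4721 < 1.2 is false → out
[6] lift (2,9): star map gives -0.1246; window check 0.4 ≤ -0.1246 < 1.2 is false → out
[7] lift (-3,-16): star map gives 0.7771; window check 0.4 ≤ 0.7771 < 1.2 is true → IN Λ
[8] lift (6,-7): star map gives 7.6525; window check 0.4 ≤ 7.6525 < 1.2 is false → out
[9] lift (14,3): star map gives 13.2918; window check 0.4 ≤ 13.2918 < 1.2 is false → out

3, 7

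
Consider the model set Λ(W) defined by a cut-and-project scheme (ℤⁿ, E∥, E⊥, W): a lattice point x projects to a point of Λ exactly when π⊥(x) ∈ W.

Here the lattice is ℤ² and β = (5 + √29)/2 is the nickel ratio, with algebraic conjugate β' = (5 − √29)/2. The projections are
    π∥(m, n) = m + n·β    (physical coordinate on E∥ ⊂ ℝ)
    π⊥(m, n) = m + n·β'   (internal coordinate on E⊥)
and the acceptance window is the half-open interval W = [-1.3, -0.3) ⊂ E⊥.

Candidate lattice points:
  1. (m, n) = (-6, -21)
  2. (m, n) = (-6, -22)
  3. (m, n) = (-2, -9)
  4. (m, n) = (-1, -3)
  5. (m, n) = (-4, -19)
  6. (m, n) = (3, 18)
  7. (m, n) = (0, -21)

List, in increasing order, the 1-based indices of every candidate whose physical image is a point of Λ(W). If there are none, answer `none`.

Compute β' = (5−√29)/2 = -0.1926, so π⊥(m,n) = m -0.1926·n.
[1] lift (-6,-21): star map gives -1.9558; window check -1.3 ≤ -1.9558 < -0.3 is false → out
[2] lift (-6,-22): star map gives -1.7632; window check -1.3 ≤ -1.7632 < -0.3 is false → out
[3] lift (-2,-9): star map gives -0.2668; window check -1.3 ≤ -0.2668 < -0.3 is false → out
[4] lift (-1,-3): star map gives -0.4223; window check -1.3 ≤ -0.4223 < -0.3 is true → IN Λ
[5] lift (-4,-19): star map gives -0.3409; window check -1.3 ≤ -0.3409 < -0.3 is true → IN Λ
[6] lift (3,18): star map gives -0.4665; window check -1.3 ≤ -0.4665 < -0.3 is true → IN Λ
[7] lift (0,-21): star map gives 4.0442; window check -1.3 ≤ 4.0442 < -0.3 is false → out

4, 5, 6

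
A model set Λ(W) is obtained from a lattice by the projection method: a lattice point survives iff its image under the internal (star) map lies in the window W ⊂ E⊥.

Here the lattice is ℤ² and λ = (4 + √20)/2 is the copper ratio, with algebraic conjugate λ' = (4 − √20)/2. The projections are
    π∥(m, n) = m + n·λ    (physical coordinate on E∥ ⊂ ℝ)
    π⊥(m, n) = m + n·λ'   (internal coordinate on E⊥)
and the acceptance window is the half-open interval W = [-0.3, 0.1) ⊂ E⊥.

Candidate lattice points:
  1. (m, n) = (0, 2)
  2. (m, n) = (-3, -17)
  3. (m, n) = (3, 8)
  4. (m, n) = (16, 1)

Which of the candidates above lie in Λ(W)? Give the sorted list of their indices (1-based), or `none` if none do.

none

λ' = (4−√20)/2 ≈ -0.236068.
[1] lift (0,2): star map gives -0.472136; window check -0.3 ≤ -0.472136 < 0.1 is false → out
[2] lift (-3,-17): star map gives 1.013156; window check -0.3 ≤ 1.013156 < 0.1 is false → out
[3] lift (3,8): star map gives 1.111456; window check -0.3 ≤ 1.111456 < 0.1 is false → out
[4] lift (16,1): star map gives 15.763932; window check -0.3 ≤ 15.763932 < 0.1 is false → out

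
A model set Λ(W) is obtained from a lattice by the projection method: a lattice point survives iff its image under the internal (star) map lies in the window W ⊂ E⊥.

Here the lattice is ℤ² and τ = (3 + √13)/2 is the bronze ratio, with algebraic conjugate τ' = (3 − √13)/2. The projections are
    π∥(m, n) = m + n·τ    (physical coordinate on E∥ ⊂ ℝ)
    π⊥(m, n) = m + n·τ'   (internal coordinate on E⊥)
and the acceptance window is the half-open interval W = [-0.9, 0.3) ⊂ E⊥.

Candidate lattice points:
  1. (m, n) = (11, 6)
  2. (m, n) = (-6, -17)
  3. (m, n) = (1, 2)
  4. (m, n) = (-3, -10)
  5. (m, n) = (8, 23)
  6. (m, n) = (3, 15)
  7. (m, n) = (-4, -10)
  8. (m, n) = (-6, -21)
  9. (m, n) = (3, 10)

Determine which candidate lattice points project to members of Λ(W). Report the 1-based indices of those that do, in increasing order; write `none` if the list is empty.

Numerically τ ≈ 3.30278 and τ' = −1/τ ≈ -0.30278.
#1 (11,6): internal coord 11 + (6)·τ' = +9.18335; +9.18335 ∉ [-0.9, 0.3) → out
#2 (-6,-17): internal coord -6 + (-17)·τ' = -0.85281; -0.85281 ∈ [-0.9, 0.3) → IN Λ
#3 (1,2): internal coord 1 + (2)·τ' = +0.39445; +0.39445 ∉ [-0.9, 0.3) → out
#4 (-3,-10): internal coord -3 + (-10)·τ' = +0.02776; +0.02776 ∈ [-0.9, 0.3) → IN Λ
#5 (8,23): internal coord 8 + (23)·τ' = +1.03616; +1.03616 ∉ [-0.9, 0.3) → out
#6 (3,15): internal coord 3 + (15)·τ' = -1.54163; -1.54163 ∉ [-0.9, 0.3) → out
#7 (-4,-10): internal coord -4 + (-10)·τ' = -0.97224; -0.97224 ∉ [-0.9, 0.3) → out
#8 (-6,-21): internal coord -6 + (-21)·τ' = +0.35829; +0.35829 ∉ [-0.9, 0.3) → out
#9 (3,10): internal coord 3 + (10)·τ' = -0.02776; -0.02776 ∈ [-0.9, 0.3) → IN Λ

2, 4, 9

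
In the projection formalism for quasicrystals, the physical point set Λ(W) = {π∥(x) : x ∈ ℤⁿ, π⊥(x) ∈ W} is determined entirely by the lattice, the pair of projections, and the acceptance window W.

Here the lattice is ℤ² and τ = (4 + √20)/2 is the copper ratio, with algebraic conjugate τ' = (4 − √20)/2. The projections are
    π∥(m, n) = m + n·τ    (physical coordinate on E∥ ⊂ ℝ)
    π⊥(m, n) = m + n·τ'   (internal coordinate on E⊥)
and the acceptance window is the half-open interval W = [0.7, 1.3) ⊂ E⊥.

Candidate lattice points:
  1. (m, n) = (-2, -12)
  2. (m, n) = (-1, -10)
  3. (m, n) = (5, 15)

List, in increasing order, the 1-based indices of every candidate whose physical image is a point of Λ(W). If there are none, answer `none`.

1

Numerically τ ≈ 4.23607 and τ' = −1/τ ≈ -0.23607.
#1 (-2,-12): internal coord -2 + (-12)·τ' = +0.83282; +0.83282 ∈ [0.7, 1.3) → IN Λ
#2 (-1,-10): internal coord -1 + (-10)·τ' = +1.36068; +1.36068 ∉ [0.7, 1.3) → out
#3 (5,15): internal coord 5 + (15)·τ' = +1.45898; +1.45898 ∉ [0.7, 1.3) → out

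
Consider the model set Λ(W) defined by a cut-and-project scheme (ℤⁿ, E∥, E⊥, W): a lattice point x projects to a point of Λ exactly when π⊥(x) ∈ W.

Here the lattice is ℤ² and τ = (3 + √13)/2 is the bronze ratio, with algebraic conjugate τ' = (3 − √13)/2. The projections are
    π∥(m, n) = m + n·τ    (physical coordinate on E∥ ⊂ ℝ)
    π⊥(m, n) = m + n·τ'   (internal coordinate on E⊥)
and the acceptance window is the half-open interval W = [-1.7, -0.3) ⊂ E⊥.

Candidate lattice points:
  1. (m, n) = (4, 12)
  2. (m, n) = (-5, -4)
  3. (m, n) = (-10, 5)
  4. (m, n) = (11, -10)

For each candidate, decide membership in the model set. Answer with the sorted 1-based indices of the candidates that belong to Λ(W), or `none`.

τ' = (3−√13)/2 ≈ -0.30278.
#1 (4,12): internal coord 4 + (12)·τ' = +0.36669; +0.36669 ∉ [-1.7, -0.3) → out
#2 (-5,-4): internal coord -5 + (-4)·τ' = -3.78890; -3.78890 ∉ [-1.7, -0.3) → out
#3 (-10,5): internal coord -10 + (5)·τ' = -11.51388; -11.51388 ∉ [-1.7, -0.3) → out
#4 (11,-10): internal coord 11 + (-10)·τ' = +14.02776; +14.02776 ∉ [-1.7, -0.3) → out

none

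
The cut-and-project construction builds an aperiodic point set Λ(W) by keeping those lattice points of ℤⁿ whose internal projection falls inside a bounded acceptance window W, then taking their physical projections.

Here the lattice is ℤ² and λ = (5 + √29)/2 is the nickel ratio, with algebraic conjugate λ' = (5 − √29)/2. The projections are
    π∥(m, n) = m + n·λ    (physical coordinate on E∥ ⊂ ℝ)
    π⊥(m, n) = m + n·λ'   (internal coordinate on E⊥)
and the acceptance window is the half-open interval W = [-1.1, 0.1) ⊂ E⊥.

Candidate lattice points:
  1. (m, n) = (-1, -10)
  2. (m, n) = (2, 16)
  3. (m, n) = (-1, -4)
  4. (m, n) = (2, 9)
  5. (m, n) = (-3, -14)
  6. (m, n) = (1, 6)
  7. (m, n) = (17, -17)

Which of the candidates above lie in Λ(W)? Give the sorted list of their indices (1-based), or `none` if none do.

2, 3, 5, 6

Compute λ' = (5−√29)/2 = -0.1926, so π⊥(m,n) = m -0.1926·n.
candidate 1: (m,n)=(-1,-10) → π∥ = -1-10·λ ≈ -52.9258, π⊥ = -1-10·λ' ≈ 0.9258 ∉ [-1.1, 0.1) ⇒ out
candidate 2: (m,n)=(2,16) → π∥ = 2+16·λ ≈ 85.0813, π⊥ = 2+16·λ' ≈ -1.0813 ∈ [-1.1, 0.1) ⇒ IN Λ
candidate 3: (m,n)=(-1,-4) → π∥ = -1-4·λ ≈ -21.7703, π⊥ = -1-4·λ' ≈ -0.2297 ∈ [-1.1, 0.1) ⇒ IN Λ
candidate 4: (m,n)=(2,9) → π∥ = 2+9·λ ≈ 48.7332, π⊥ = 2+9·λ' ≈ 0.2668 ∉ [-1.1, 0.1) ⇒ out
candidate 5: (m,n)=(-3,-14) → π∥ = -3-14·λ ≈ -75.6962, π⊥ = -3-14·λ' ≈ -0.3038 ∈ [-1.1, 0.1) ⇒ IN Λ
candidate 6: (m,n)=(1,6) → π∥ = 1+6·λ ≈ 32.1555, π⊥ = 1+6·λ' ≈ -0.1555 ∈ [-1.1, 0.1) ⇒ IN Λ
candidate 7: (m,n)=(17,-17) → π∥ = 17-17·λ ≈ -71.2739, π⊥ = 17-17·λ' ≈ 20.2739 ∉ [-1.1, 0.1) ⇒ out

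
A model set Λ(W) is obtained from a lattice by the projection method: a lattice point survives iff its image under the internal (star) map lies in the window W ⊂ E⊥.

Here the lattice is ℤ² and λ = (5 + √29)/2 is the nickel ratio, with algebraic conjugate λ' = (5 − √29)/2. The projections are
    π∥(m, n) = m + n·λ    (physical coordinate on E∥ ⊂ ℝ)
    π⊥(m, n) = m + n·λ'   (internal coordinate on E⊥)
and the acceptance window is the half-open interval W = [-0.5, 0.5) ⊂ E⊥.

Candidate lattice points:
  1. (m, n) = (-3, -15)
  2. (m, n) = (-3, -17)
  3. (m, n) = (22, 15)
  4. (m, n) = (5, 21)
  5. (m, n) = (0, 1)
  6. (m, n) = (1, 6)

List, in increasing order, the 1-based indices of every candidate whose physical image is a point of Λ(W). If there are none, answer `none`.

λ' = (5−√29)/2 ≈ -0.192582.
[1] lift (-3,-15): star map gives -0.111264; window check -0.5 ≤ -0.111264 < 0.5 is true → IN Λ
[2] lift (-3,-17): star map gives 0.273901; window check -0.5 ≤ 0.273901 < 0.5 is true → IN Λ
[3] lift (22,15): star map gives 19.111264; window check -0.5 ≤ 19.111264 < 0.5 is false → out
[4] lift (5,21): star map gives 0.955770; window check -0.5 ≤ 0.955770 < 0.5 is false → out
[5] lift (0,1): star map gives -0.192582; window check -0.5 ≤ -0.192582 < 0.5 is true → IN Λ
[6] lift (1,6): star map gives -0.155494; window check -0.5 ≤ -0.155494 < 0.5 is true → IN Λ

1, 2, 5, 6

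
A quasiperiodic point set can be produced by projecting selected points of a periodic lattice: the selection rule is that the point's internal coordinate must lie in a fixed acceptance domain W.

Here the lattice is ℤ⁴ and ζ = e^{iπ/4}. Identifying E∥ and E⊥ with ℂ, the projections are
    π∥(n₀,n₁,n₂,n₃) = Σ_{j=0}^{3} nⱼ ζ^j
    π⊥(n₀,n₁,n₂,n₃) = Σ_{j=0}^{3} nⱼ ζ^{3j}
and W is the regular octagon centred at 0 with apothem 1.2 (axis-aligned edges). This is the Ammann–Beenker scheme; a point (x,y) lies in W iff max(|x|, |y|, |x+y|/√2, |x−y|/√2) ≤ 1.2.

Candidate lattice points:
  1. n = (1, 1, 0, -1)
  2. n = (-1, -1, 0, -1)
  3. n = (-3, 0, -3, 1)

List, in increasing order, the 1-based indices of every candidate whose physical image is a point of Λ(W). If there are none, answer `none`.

With ζ = e^{iπ/4} the internal vectors are ζ^0,ζ^3,ζ^6,ζ^9.
candidate 1: n = (1, 1, 0, -1) → π⊥ ≈ (-0.414214, +0.000000); max(|x|,|y|,|x±y|/√2) = 0.414214 ≤ 1.2 ⇒ ∈ W
candidate 2: n = (-1, -1, 0, -1) → π⊥ ≈ (-1.000000, -1.414214); max(|x|,|y|,|x±y|/√2) = 1.707107 > 1.2 ⇒ ∉ W
candidate 3: n = (-3, 0, -3, 1) → π⊥ ≈ (-2.292893, +3.707107); max(|x|,|y|,|x±y|/√2) = 4.242641 > 1.2 ⇒ ∉ W

1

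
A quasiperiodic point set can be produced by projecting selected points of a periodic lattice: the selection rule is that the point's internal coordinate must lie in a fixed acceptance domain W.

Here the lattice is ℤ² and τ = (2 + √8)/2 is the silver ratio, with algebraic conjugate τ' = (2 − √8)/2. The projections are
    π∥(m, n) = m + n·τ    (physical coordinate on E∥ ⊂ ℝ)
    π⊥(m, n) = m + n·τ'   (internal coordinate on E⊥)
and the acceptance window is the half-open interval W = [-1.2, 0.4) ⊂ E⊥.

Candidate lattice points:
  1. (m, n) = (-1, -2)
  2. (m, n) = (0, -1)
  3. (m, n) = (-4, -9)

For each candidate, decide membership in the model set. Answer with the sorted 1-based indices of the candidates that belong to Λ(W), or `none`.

1, 3

Compute τ' = (2−√8)/2 = -0.414214, so π⊥(m,n) = m -0.414214·n.
#1 (-1,-2): internal coord -1 + (-2)·τ' = -0.171573; -0.171573 ∈ [-1.2, 0.4) → IN Λ
#2 (0,-1): internal coord 0 + (-1)·τ' = +0.414214; +0.414214 ∉ [-1.2, 0.4) → out
#3 (-4,-9): internal coord -4 + (-9)·τ' = -0.272078; -0.272078 ∈ [-1.2, 0.4) → IN Λ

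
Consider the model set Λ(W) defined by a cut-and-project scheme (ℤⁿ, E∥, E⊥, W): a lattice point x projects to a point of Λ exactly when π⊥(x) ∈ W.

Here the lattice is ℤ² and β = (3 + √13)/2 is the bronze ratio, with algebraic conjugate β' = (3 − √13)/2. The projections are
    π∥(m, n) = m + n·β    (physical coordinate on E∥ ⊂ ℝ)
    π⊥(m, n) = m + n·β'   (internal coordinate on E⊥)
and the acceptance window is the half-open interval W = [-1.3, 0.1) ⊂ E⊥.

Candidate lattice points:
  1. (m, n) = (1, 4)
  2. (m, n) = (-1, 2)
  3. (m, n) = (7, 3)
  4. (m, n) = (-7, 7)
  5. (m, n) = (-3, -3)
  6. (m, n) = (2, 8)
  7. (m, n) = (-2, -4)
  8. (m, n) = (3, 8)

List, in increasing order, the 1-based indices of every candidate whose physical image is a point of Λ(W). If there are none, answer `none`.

Compute β' = (3−√13)/2 = -0.30278, so π⊥(m,n) = m -0.30278·n.
candidate 1: (m,n)=(1,4) → π∥ = 1+4·β ≈ 14.21110, π⊥ = 1+4·β' ≈ -0.21110 ∈ [-1.3, 0.1) ⇒ IN Λ
candidate 2: (m,n)=(-1,2) → π∥ = -1+2·β ≈ 5.60555, π⊥ = -1+2·β' ≈ -1.60555 ∉ [-1.3, 0.1) ⇒ out
candidate 3: (m,n)=(7,3) → π∥ = 7+3·β ≈ 16.90833, π⊥ = 7+3·β' ≈ 6.09167 ∉ [-1.3, 0.1) ⇒ out
candidate 4: (m,n)=(-7,7) → π∥ = -7+7·β ≈ 16.11943, π⊥ = -7+7·β' ≈ -9.11943 ∉ [-1.3, 0.1) ⇒ out
candidate 5: (m,n)=(-3,-3) → π∥ = -3-3·β ≈ -12.90833, π⊥ = -3-3·β' ≈ -2.09167 ∉ [-1.3, 0.1) ⇒ out
candidate 6: (m,n)=(2,8) → π∥ = 2+8·β ≈ 28.42221, π⊥ = 2+8·β' ≈ -0.42221 ∈ [-1.3, 0.1) ⇒ IN Λ
candidate 7: (m,n)=(-2,-4) → π∥ = -2-4·β ≈ -15.21110, π⊥ = -2-4·β' ≈ -0.78890 ∈ [-1.3, 0.1) ⇒ IN Λ
candidate 8: (m,n)=(3,8) → π∥ = 3+8·β ≈ 29.42221, π⊥ = 3+8·β' ≈ 0.57779 ∉ [-1.3, 0.1) ⇒ out

1, 6, 7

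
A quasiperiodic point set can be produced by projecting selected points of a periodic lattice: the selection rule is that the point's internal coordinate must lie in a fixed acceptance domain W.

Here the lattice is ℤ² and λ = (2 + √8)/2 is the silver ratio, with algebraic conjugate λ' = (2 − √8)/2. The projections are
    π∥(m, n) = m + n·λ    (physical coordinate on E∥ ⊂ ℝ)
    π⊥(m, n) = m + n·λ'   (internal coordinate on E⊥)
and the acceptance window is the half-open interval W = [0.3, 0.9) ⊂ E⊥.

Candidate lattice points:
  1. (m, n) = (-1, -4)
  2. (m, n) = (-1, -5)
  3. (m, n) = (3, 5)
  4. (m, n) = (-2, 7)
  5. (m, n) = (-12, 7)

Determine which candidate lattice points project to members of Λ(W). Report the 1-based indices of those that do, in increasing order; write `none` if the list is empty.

1

Numerically λ ≈ 2.41421 and λ' = −1/λ ≈ -0.41421.
#1 (-1,-4): internal coord -1 + (-4)·λ' = +0.65685; +0.65685 ∈ [0.3, 0.9) → IN Λ
#2 (-1,-5): internal coord -1 + (-5)·λ' = +1.07107; +1.07107 ∉ [0.3, 0.9) → out
#3 (3,5): internal coord 3 + (5)·λ' = +0.92893; +0.92893 ∉ [0.3, 0.9) → out
#4 (-2,7): internal coord -2 + (7)·λ' = -4.89949; -4.89949 ∉ [0.3, 0.9) → out
#5 (-12,7): internal coord -12 + (7)·λ' = -14.89949; -14.89949 ∉ [0.3, 0.9) → out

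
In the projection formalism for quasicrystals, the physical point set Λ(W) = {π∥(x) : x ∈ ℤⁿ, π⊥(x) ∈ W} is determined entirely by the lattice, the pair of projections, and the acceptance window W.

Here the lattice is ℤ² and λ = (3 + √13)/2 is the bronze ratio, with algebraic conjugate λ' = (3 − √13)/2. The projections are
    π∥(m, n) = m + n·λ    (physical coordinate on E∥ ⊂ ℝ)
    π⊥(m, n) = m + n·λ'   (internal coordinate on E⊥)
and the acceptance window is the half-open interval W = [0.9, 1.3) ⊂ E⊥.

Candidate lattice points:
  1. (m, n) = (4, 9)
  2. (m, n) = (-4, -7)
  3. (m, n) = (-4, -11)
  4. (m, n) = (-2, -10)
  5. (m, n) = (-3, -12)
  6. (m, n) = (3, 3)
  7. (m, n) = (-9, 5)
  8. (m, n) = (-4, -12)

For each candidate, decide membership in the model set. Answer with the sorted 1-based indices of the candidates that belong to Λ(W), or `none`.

Numerically λ ≈ 3.3028 and λ' = −1/λ ≈ -0.3028.
candidate 1: (m,n)=(4,9) → π∥ = 4+9·λ ≈ 33.7250, π⊥ = 4+9·λ' ≈ 1.2750 ∈ [0.9, 1.3) ⇒ IN Λ
candidate 2: (m,n)=(-4,-7) → π∥ = -4-7·λ ≈ -27.1194, π⊥ = -4-7·λ' ≈ -1.8806 ∉ [0.9, 1.3) ⇒ out
candidate 3: (m,n)=(-4,-11) → π∥ = -4-11·λ ≈ -40.3305, π⊥ = -4-11·λ' ≈ -0.6695 ∉ [0.9, 1.3) ⇒ out
candidate 4: (m,n)=(-2,-10) → π∥ = -2-10·λ ≈ -35.0278, π⊥ = -2-10·λ' ≈ 1.0278 ∈ [0.9, 1.3) ⇒ IN Λ
candidate 5: (m,n)=(-3,-12) → π∥ = -3-12·λ ≈ -42.6333, π⊥ = -3-12·λ' ≈ 0.6333 ∉ [0.9, 1.3) ⇒ out
candidate 6: (m,n)=(3,3) → π∥ = 3+3·λ ≈ 12.9083, π⊥ = 3+3·λ' ≈ 2.0917 ∉ [0.9, 1.3) ⇒ out
candidate 7: (m,n)=(-9,5) → π∥ = -9+5·λ ≈ 7.5139, π⊥ = -9+5·λ' ≈ -10.5139 ∉ [0.9, 1.3) ⇒ out
candidate 8: (m,n)=(-4,-12) → π∥ = -4-12·λ ≈ -43.6333, π⊥ = -4-12·λ' ≈ -0.3667 ∉ [0.9, 1.3) ⇒ out

1, 4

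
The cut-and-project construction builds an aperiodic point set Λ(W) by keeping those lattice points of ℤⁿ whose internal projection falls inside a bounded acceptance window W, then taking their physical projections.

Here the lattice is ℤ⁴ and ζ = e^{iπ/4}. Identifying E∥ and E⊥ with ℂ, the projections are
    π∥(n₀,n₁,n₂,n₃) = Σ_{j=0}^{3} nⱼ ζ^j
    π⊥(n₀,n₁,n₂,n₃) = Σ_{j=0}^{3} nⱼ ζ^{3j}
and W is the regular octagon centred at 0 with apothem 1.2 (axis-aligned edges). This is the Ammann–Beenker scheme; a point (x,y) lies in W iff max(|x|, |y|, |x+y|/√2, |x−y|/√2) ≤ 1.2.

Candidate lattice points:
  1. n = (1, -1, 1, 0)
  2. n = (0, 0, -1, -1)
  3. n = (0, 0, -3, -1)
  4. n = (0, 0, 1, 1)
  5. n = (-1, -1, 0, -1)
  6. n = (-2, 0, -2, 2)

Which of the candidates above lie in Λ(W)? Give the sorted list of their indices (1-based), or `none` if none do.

π⊥(n) = n₀ + n₁ζ³ + n₂ζ⁶ + n₃ζ⁹ where ζ = e^{iπ/4}.
#1 (1, -1, 1, 0): internal (1.70711, -1.70711); octagon support 2.41421 vs apothem 1.2 → ∉ W
#2 (0, 0, -1, -1): internal (-0.70711, 0.29289); octagon support 0.70711 vs apothem 1.2 → ∈ W
#3 (0, 0, -3, -1): internal (-0.70711, 2.29289); octagon support 2.29289 vs apothem 1.2 → ∉ W
#4 (0, 0, 1, 1): internal (0.70711, -0.29289); octagon support 0.70711 vs apothem 1.2 → ∈ W
#5 (-1, -1, 0, -1): internal (-1.00000, -1.41421); octagon support 1.70711 vs apothem 1.2 → ∉ W
#6 (-2, 0, -2, 2): internal (-0.58579, 3.41421); octagon support 3.41421 vs apothem 1.2 → ∉ W

2, 4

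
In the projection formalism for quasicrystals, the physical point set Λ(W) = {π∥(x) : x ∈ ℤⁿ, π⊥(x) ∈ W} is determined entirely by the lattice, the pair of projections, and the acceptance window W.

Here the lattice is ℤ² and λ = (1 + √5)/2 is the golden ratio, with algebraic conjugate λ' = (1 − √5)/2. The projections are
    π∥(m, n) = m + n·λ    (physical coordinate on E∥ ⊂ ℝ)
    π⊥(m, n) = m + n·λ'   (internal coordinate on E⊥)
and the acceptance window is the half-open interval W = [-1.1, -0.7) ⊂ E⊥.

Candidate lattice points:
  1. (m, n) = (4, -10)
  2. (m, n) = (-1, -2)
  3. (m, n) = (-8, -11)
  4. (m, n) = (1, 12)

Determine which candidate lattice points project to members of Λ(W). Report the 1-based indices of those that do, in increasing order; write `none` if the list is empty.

λ' = (1−√5)/2 ≈ -0.61803.
#1 (4,-10): internal coord 4 + (-10)·λ' = +10.18034; +10.18034 ∉ [-1.1, -0.7) → out
#2 (-1,-2): internal coord -1 + (-2)·λ' = +0.23607; +0.23607 ∉ [-1.1, -0.7) → out
#3 (-8,-11): internal coord -8 + (-11)·λ' = -1.20163; -1.20163 ∉ [-1.1, -0.7) → out
#4 (1,12): internal coord 1 + (12)·λ' = -6.41641; -6.41641 ∉ [-1.1, -0.7) → out

none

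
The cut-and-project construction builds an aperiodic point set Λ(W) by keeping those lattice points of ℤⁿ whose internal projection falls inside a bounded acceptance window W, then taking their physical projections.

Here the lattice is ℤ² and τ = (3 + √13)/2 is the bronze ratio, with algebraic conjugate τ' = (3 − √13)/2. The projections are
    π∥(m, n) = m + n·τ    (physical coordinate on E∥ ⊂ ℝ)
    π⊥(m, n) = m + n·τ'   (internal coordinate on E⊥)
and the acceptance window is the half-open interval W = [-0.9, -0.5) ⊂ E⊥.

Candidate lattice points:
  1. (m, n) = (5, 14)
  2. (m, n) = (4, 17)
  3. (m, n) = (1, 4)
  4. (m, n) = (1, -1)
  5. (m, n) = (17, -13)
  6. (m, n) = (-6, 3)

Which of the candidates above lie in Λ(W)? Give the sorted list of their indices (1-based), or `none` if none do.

Numerically τ ≈ 3.30278 and τ' = −1/τ ≈ -0.30278.
[1] lift (5,14): star map gives 0.76114; window check -0.9 ≤ 0.76114 < -0.5 is false → out
[2] lift (4,17): star map gives -1.14719; window check -0.9 ≤ -1.14719 < -0.5 is false → out
[3] lift (1,4): star map gives -0.21110; window check -0.9 ≤ -0.21110 < -0.5 is false → out
[4] lift (1,-1): star map gives 1.30278; window check -0.9 ≤ 1.30278 < -0.5 is false → out
[5] lift (17,-13): star map gives 20.93608; window check -0.9 ≤ 20.93608 < -0.5 is false → out
[6] lift (-6,3): star map gives -6.90833; window check -0.9 ≤ -6.90833 < -0.5 is false → out

none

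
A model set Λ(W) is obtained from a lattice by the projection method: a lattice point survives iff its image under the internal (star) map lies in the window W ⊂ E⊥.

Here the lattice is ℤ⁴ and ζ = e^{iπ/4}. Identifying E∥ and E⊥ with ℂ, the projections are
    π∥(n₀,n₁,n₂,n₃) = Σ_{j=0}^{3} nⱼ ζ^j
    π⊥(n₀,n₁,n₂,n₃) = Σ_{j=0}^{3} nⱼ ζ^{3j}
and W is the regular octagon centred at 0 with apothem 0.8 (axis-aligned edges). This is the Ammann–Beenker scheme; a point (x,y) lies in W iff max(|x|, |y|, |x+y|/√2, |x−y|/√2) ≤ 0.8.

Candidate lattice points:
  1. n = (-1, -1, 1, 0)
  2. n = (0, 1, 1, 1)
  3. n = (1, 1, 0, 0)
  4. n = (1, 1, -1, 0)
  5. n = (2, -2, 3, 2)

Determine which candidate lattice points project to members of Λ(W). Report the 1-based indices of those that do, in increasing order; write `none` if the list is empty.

Internal map: ζ^{3j} for j=0..3 gives (1,0), (−√2/2,√2/2), (0,−1), (√2/2,√2/2).
candidate 1: n = (-1, -1, 1, 0) → π⊥ ≈ (-0.29289, -1.70711); max(|x|,|y|,|x±y|/√2) = 1.70711 > 0.8 ⇒ ∉ W
candidate 2: n = (0, 1, 1, 1) → π⊥ ≈ (+0.00000, +0.41421); max(|x|,|y|,|x±y|/√2) = 0.41421 ≤ 0.8 ⇒ ∈ W
candidate 3: n = (1, 1, 0, 0) → π⊥ ≈ (+0.29289, +0.70711); max(|x|,|y|,|x±y|/√2) = 0.70711 ≤ 0.8 ⇒ ∈ W
candidate 4: n = (1, 1, -1, 0) → π⊥ ≈ (+0.29289, +1.70711); max(|x|,|y|,|x±y|/√2) = 1.70711 > 0.8 ⇒ ∉ W
candidate 5: n = (2, -2, 3, 2) → π⊥ ≈ (+4.82843, -3.00000); max(|x|,|y|,|x±y|/√2) = 5.53553 > 0.8 ⇒ ∉ W

2, 3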